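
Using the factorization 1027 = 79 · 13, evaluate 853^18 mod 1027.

Mod 79: 853 ≡ 63; 63^18 ≡ 21 (mod 79).
Mod 13: 853 ≡ 8; by Fermat, exponent reduces to 18 mod 12 = 6; 8^6 ≡ 12 (mod 13).
Combine by CRT: x ≡ 21 (mod 79), x ≡ 12 (mod 13) ⇒ x ≡ 337 (mod 1027).

337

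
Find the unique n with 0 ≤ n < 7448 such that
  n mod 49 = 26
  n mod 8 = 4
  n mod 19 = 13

2084

Combine the congruences pairwise.
From n ≡ 26 (mod 49) write n = 26 + 49t. Substituting into n ≡ 4 (mod 8) gives 49t ≡ 2 (mod 8), and since 1⁻¹ ≡ 1 (mod 8), t ≡ 2. Hence n ≡ 26 + 49·2 = 124 (mod 392).
From n ≡ 124 (mod 392) write n = 124 + 392t. Substituting into n ≡ 13 (mod 19) gives 392t ≡ 3 (mod 19), and since 12⁻¹ ≡ 8 (mod 19), t ≡ 5. Hence n ≡ 124 + 392·5 = 2084 (mod 7448).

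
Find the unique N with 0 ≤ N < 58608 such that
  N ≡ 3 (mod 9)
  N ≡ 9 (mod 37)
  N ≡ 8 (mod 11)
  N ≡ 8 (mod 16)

The moduli are pairwise coprime; M = 9·37·11·16 = 58608.
M/9 = 6512; 6512 ≡ 5 (mod 9); 5·2 ≡ 1, so inverse 2.
M/37 = 1584; 1584 ≡ 30 (mod 37); 30·21 ≡ 1, so inverse 21.
M/11 = 5328; 5328 ≡ 4 (mod 11); 4·3 ≡ 1, so inverse 3.
M/16 = 3663; 3663 ≡ 15 (mod 16); 15·15 ≡ 1, so inverse 15.
N ≡ 3·6512·2 + 9·1584·21 + 8·5328·3 + 8·3663·15 = 905880.
905880 mod 58608 = 26760.

26760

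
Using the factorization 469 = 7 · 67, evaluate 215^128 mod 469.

193

Mod 7: 215 ≡ 5; by Fermat, exponent reduces to 128 mod 6 = 2; 5^2 ≡ 4 (mod 7).
Mod 67: 215 ≡ 14; by Fermat, exponent reduces to 128 mod 66 = 62; 14^62 ≡ 59 (mod 67).
Combine by CRT: x ≡ 4 (mod 7), x ≡ 59 (mod 67) ⇒ x ≡ 193 (mod 469).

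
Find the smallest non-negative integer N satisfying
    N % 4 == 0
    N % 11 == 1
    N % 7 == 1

232

The moduli are pairwise coprime; M = 4·11·7 = 308.
M/4 = 77; 77 ≡ 1 (mod 4), inverse 1.
M/11 = 28; 28 ≡ 6 (mod 11); 6·2 ≡ 1, so inverse 2.
M/7 = 44; 44 ≡ 2 (mod 7); 2·4 ≡ 1, so inverse 4.
N ≡ 0·77·1 + 1·28·2 + 1·44·4 = 232.
232 mod 308 = 232.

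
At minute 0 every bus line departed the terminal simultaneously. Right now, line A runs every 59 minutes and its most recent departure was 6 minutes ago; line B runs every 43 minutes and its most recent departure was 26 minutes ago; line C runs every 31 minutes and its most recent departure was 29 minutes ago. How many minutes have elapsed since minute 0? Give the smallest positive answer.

33695

Combine the congruences pairwise.
From t ≡ 6 (mod 59) write t = 6 + 59s. Substituting into t ≡ 26 (mod 43) gives 59s ≡ 20 (mod 43), and since 16⁻¹ ≡ 35 (mod 43), s ≡ 12. Hence t ≡ 6 + 59·12 = 714 (mod 2537).
From t ≡ 714 (mod 2537) write t = 714 + 2537s. Substituting into t ≡ 29 (mod 31) gives 2537s ≡ 28 (mod 31), and since 26⁻¹ ≡ 6 (mod 31), s ≡ 13. Hence t ≡ 714 + 2537·13 = 33695 (mod 78647).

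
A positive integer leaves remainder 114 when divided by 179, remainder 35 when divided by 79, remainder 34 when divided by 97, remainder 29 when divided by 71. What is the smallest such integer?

The moduli are pairwise coprime; N = 179·79·97·71 = 97389067.
N/179 = 544073; 544073 ≡ 92 (mod 179); 92·72 ≡ 1, so inverse 72.
N/79 = 1232773; 1232773 ≡ 57 (mod 79); 57·61 ≡ 1, so inverse 61.
N/97 = 1004011; 1004011 ≡ 61 (mod 97); 61·35 ≡ 1, so inverse 35.
N/71 = 1371677; 1371677 ≡ 28 (mod 71); 28·33 ≡ 1, so inverse 33.
x ≡ 114·544073·72 + 35·1232773·61 + 34·1004011·35 + 29·1371677·33 = 9605189518.
9605189518 mod 97389067 = 61060952.

61060952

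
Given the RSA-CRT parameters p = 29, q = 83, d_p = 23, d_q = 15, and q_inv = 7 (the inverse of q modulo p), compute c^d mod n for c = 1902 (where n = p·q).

882

m₁ = c^(d_p) mod p: c ≡ 17 (mod 29), and 17^23 mod 29 = 12.
m₂ = c^(d_q) mod q: c ≡ 76 (mod 83), and 76^15 mod 83 = 52.
h = q_inv·(m₁ − m₂) mod p = 7·(12 − 52) mod 29 = 10.
m = m₂ + h·q = 52 + 10·83 = 882.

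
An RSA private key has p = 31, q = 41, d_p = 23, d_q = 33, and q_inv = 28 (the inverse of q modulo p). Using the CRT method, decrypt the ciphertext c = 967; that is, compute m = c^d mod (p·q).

m₁ = c^(d_p) mod p: c ≡ 6 (mod 31), and 6^23 mod 31 = 26.
m₂ = c^(d_q) mod q: c ≡ 24 (mod 41), and 24^33 mod 41 = 22.
h = q_inv·(m₁ − m₂) mod p = 28·(26 − 22) mod 31 = 19.
m = m₂ + h·q = 22 + 19·41 = 801.

801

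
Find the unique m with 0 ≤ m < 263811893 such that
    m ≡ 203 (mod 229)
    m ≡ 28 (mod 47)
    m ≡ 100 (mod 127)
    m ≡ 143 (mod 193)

The moduli are pairwise coprime; N = 229·47·127·193 = 263811893.
N/229 = 1152017; 1152017 ≡ 147 (mod 229); 147·148 ≡ 1, so inverse 148.
N/47 = 5613019; 5613019 ≡ 44 (mod 47); 44·31 ≡ 1, so inverse 31.
N/127 = 2077259; 2077259 ≡ 47 (mod 127); 47·100 ≡ 1, so inverse 100.
N/193 = 1366901; 1366901 ≡ 75 (mod 193); 75·175 ≡ 1, so inverse 175.
m ≡ 203·1152017·148 + 28·5613019·31 + 100·2077259·100 + 143·1366901·175 = 94462586765.
94462586765 mod 263811893 = 17929071.

17929071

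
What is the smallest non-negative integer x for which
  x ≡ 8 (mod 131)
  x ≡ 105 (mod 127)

Combine the congruences pairwise.
From x ≡ 8 (mod 131) write x = 8 + 131t. Substituting into x ≡ 105 (mod 127) gives 131t ≡ 97 (mod 127), and since 4⁻¹ ≡ 32 (mod 127), t ≡ 56. Hence x ≡ 8 + 131·56 = 7344 (mod 16637).

7344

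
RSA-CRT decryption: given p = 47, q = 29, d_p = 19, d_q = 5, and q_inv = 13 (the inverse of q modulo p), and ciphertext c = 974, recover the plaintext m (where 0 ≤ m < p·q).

307

m₁ = c^(d_p) mod p: c ≡ 34 (mod 47), and 34^19 mod 47 = 25.
m₂ = c^(d_q) mod q: c ≡ 17 (mod 29), and 17^5 mod 29 = 17.
h = q_inv·(m₁ − m₂) mod p = 13·(25 − 17) mod 47 = 10.
m = m₂ + h·q = 17 + 10·29 = 307.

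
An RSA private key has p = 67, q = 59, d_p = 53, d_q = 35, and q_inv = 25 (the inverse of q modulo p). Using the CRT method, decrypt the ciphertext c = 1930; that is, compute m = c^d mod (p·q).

3933

m₁ = c^(d_p) mod p: c ≡ 54 (mod 67), and 54^53 mod 67 = 47.
m₂ = c^(d_q) mod q: c ≡ 42 (mod 59), and 42^35 mod 59 = 39.
h = q_inv·(m₁ − m₂) mod p = 25·(47 − 39) mod 67 = 66.
m = m₂ + h·q = 39 + 66·59 = 3933.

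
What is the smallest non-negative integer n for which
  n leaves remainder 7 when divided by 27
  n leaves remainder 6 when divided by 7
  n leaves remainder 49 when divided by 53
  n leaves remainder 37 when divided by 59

25171

From n ≡ 7 (mod 27) write n = 7 + 27t. Substituting into n ≡ 6 (mod 7) gives 27t ≡ 6 (mod 7), and since 6⁻¹ ≡ 6 (mod 7), t ≡ 1. Hence n ≡ 7 + 27·1 = 34 (mod 189).
From n ≡ 34 (mod 189) write n = 34 + 189t. Substituting into n ≡ 49 (mod 53) gives 189t ≡ 15 (mod 53), and since 30⁻¹ ≡ 23 (mod 53), t ≡ 27. Hence n ≡ 34 + 189·27 = 5137 (mod 10017).
From n ≡ 5137 (mod 10017) write n = 5137 + 10017t. Substituting into n ≡ 37 (mod 59) gives 10017t ≡ 33 (mod 59), and since 46⁻¹ ≡ 9 (mod 59), t ≡ 2. Hence n ≡ 5137 + 10017·2 = 25171 (mod 591003).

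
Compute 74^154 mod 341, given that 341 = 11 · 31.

59

Mod 11: 74 ≡ 8; by Fermat, exponent reduces to 154 mod 10 = 4; 8^4 ≡ 4 (mod 11).
Mod 31: 74 ≡ 12; by Fermat, exponent reduces to 154 mod 30 = 4; 12^4 ≡ 28 (mod 31).
Combine by CRT: x ≡ 4 (mod 11), x ≡ 28 (mod 31) ⇒ x ≡ 59 (mod 341).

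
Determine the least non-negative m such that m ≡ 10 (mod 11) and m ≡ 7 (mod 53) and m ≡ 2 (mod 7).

The moduli are pairwise coprime; N = 11·53·7 = 4081.
N/11 = 371; 371 ≡ 8 (mod 11); 8·7 ≡ 1, so inverse 7.
N/53 = 77; 77 ≡ 24 (mod 53); 24·42 ≡ 1, so inverse 42.
N/7 = 583; 583 ≡ 2 (mod 7); 2·4 ≡ 1, so inverse 4.
m ≡ 10·371·7 + 7·77·42 + 2·583·4 = 53272.
53272 mod 4081 = 219.

219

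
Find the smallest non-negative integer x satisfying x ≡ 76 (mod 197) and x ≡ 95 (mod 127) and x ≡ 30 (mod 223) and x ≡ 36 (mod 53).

29680884

The moduli are pairwise coprime; N = 197·127·223·53 = 295699561.
N/197 = 1501013; 1501013 ≡ 70 (mod 197); 70·76 ≡ 1, so inverse 76.
N/127 = 2328343; 2328343 ≡ 52 (mod 127); 52·22 ≡ 1, so inverse 22.
N/223 = 1326007; 1326007 ≡ 49 (mod 223); 49·132 ≡ 1, so inverse 132.
N/53 = 5579237; 5579237 ≡ 33 (mod 53); 33·45 ≡ 1, so inverse 45.
x ≡ 76·1501013·76 + 95·2328343·22 + 30·1326007·132 + 36·5579237·45 = 27825439618.
27825439618 mod 295699561 = 29680884.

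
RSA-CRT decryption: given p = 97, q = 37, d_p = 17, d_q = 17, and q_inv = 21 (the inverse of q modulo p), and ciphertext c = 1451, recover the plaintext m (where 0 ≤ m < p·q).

2576

m₁ = c^(d_p) mod p: c ≡ 93 (mod 97), and 93^17 mod 97 = 54.
m₂ = c^(d_q) mod q: c ≡ 8 (mod 37), and 8^17 mod 37 = 23.
h = q_inv·(m₁ − m₂) mod p = 21·(54 − 23) mod 97 = 69.
m = m₂ + h·q = 23 + 69·37 = 2576.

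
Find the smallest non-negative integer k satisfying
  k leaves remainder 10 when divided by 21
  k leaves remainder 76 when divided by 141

Combine the congruences pairwise.
gcd(21, 141) = 3 and 3 | (76 − 10), so the pair is consistent; merging gives k ≡ 640 (mod 987), where 987 = lcm(21, 141).
The solution is unique modulo lcm(21, 141) = 987.

640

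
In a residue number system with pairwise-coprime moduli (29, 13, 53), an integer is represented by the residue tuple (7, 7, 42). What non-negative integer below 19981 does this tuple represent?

The moduli are pairwise coprime; N = 29·13·53 = 19981.
N/29 = 689; 689 ≡ 22 (mod 29); 22·4 ≡ 1, so inverse 4.
N/13 = 1537; 1537 ≡ 3 (mod 13); 3·9 ≡ 1, so inverse 9.
N/53 = 377; 377 ≡ 6 (mod 53); 6·9 ≡ 1, so inverse 9.
x ≡ 7·689·4 + 7·1537·9 + 42·377·9 = 258629.
258629 mod 19981 = 18857.

18857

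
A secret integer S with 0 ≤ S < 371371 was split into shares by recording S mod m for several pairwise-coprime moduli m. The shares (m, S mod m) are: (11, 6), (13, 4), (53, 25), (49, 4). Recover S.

The moduli are pairwise coprime; N = 11·13·53·49 = 371371.
N/11 = 33761; 33761 ≡ 2 (mod 11); 2·6 ≡ 1, so inverse 6.
N/13 = 28567; 28567 ≡ 6 (mod 13); 6·11 ≡ 1, so inverse 11.
N/53 = 7007; 7007 ≡ 11 (mod 53); 11·29 ≡ 1, so inverse 29.
N/49 = 7579; 7579 ≡ 33 (mod 49); 33·3 ≡ 1, so inverse 3.
S ≡ 6·33761·6 + 4·28567·11 + 25·7007·29 + 4·7579·3 = 7643367.
7643367 mod 371371 = 215947.

215947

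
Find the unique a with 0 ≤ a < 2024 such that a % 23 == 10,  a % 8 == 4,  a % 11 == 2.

332

The moduli are pairwise coprime; N = 23·8·11 = 2024.
N/23 = 88; 88 ≡ 19 (mod 23); 19·17 ≡ 1, so inverse 17.
N/8 = 253; 253 ≡ 5 (mod 8); 5·5 ≡ 1, so inverse 5.
N/11 = 184; 184 ≡ 8 (mod 11); 8·7 ≡ 1, so inverse 7.
a ≡ 10·88·17 + 4·253·5 + 2·184·7 = 22596.
22596 mod 2024 = 332.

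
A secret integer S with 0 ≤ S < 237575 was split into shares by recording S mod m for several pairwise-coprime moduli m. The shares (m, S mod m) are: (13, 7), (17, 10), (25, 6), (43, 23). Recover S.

178731

Combine the congruences pairwise.
From S ≡ 7 (mod 13) write S = 7 + 13t. Substituting into S ≡ 10 (mod 17) gives 13t ≡ 3 (mod 17), and since 13⁻¹ ≡ 4 (mod 17), t ≡ 12. Hence S ≡ 7 + 13·12 = 163 (mod 221).
From S ≡ 163 (mod 221) write S = 163 + 221t. Substituting into S ≡ 6 (mod 25) gives 221t ≡ 18 (mod 25), and since 21⁻¹ ≡ 6 (mod 25), t ≡ 8. Hence S ≡ 163 + 221·8 = 1931 (mod 5525).
From S ≡ 1931 (mod 5525) write S = 1931 + 5525t. Substituting into S ≡ 23 (mod 43) gives 5525t ≡ 27 (mod 43), and since 21⁻¹ ≡ 41 (mod 43), t ≡ 32. Hence S ≡ 1931 + 5525·32 = 178731 (mod 237575).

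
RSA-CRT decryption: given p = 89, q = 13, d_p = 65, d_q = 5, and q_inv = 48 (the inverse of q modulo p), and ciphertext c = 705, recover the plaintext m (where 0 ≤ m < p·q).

m₁ = c^(d_p) mod p: c ≡ 82 (mod 89), and 82^65 mod 89 = 43.
m₂ = c^(d_q) mod q: c ≡ 3 (mod 13), and 3^5 mod 13 = 9.
h = q_inv·(m₁ − m₂) mod p = 48·(43 − 9) mod 89 = 30.
m = m₂ + h·q = 9 + 30·13 = 399.

399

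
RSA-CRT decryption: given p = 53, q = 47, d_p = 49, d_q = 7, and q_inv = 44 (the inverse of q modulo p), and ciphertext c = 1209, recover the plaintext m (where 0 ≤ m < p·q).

2264

m₁ = c^(d_p) mod p: c ≡ 43 (mod 53), and 43^49 mod 53 = 38.
m₂ = c^(d_q) mod q: c ≡ 34 (mod 47), and 34^7 mod 47 = 8.
h = q_inv·(m₁ − m₂) mod p = 44·(38 − 8) mod 53 = 48.
m = m₂ + h·q = 8 + 48·47 = 2264.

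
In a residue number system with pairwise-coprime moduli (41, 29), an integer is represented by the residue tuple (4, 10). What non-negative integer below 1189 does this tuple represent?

619

From x ≡ 4 (mod 41) write x = 4 + 41t. Substituting into x ≡ 10 (mod 29) gives 41t ≡ 6 (mod 29), and since 12⁻¹ ≡ 17 (mod 29), t ≡ 15. Hence x ≡ 4 + 41·15 = 619 (mod 1189).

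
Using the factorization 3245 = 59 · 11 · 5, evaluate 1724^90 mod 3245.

Mod 59: 1724 ≡ 13; by Fermat, exponent reduces to 90 mod 58 = 32; 13^32 ≡ 45 (mod 59).
Mod 11: 1724 ≡ 8; since 10 | 90, by Fermat 8^90 ≡ 1 (mod 11).
Mod 5: 1724 ≡ 4; by Fermat, exponent reduces to 90 mod 4 = 2; 4^2 ≡ 1 (mod 5).
Combine by CRT: x ≡ 45 (mod 59), x ≡ 1 (mod 11), x ≡ 1 (mod 5) ⇒ x ≡ 2641 (mod 3245).

2641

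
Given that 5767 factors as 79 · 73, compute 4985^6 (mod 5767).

Mod 79: 4985 ≡ 8; 8^6 ≡ 22 (mod 79).
Mod 73: 4985 ≡ 21; 21^6 ≡ 27 (mod 73).
Combine by CRT: x ≡ 22 (mod 79), x ≡ 27 (mod 73) ⇒ x ≡ 1049 (mod 5767).

1049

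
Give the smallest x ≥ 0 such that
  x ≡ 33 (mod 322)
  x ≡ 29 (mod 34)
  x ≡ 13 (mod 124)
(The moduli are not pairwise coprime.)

gcd(322, 34) = 2 and 2 | (29 − 33), so the pair is consistent; merging gives x ≡ 1321 (mod 5474), where 5474 = lcm(322, 34).
gcd(5474, 124) = 2 and 2 | (13 − 1321), so the pair is consistent; merging gives x ≡ 56061 (mod 339388), where 339388 = lcm(5474, 124).
The solution is unique modulo lcm(322, 34, 124) = 339388.

56061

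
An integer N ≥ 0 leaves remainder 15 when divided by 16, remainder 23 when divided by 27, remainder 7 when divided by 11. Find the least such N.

3263

The moduli are pairwise coprime; M = 16·27·11 = 4752.
M/16 = 297; 297 ≡ 9 (mod 16); 9·9 ≡ 1, so inverse 9.
M/27 = 176; 176 ≡ 14 (mod 27); 14·2 ≡ 1, so inverse 2.
M/11 = 432; 432 ≡ 3 (mod 11); 3·4 ≡ 1, so inverse 4.
N ≡ 15·297·9 + 23·176·2 + 7·432·4 = 60287.
60287 mod 4752 = 3263.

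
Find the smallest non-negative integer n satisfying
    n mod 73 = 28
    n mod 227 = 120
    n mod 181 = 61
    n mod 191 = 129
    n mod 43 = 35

The moduli are pairwise coprime; M = 73·227·181·191·43 = 24633669763.
M/73 = 337447531; 337447531 ≡ 67 (mod 73); 67·12 ≡ 1, so inverse 12.
M/227 = 108518369; 108518369 ≡ 111 (mod 227); 111·45 ≡ 1, so inverse 45.
M/181 = 136097623; 136097623 ≡ 103 (mod 181); 103·58 ≡ 1, so inverse 58.
M/191 = 128972093; 128972093 ≡ 107 (mod 191); 107·25 ≡ 1, so inverse 25.
M/43 = 572876041; 572876041 ≡ 27 (mod 43); 27·8 ≡ 1, so inverse 8.
n ≡ 28·337447531·12 + 120·108518369·45 + 61·136097623·58 + 129·128972093·25 + 35·572876041·8 = 1757235244595.
1757235244595 mod 24633669763 = 8244691422.

8244691422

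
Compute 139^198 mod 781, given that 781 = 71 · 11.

438

Mod 71: 139 ≡ 68; by Fermat, exponent reduces to 198 mod 70 = 58; 68^58 ≡ 12 (mod 71).
Mod 11: 139 ≡ 7; by Fermat, exponent reduces to 198 mod 10 = 8; 7^8 ≡ 9 (mod 11).
Combine by CRT: x ≡ 12 (mod 71), x ≡ 9 (mod 11) ⇒ x ≡ 438 (mod 781).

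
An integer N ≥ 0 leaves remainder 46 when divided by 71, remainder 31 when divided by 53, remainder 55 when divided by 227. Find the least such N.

832237

Combine the congruences pairwise.
From N ≡ 46 (mod 71) write N = 46 + 71t. Substituting into N ≡ 31 (mod 53) gives 71t ≡ 38 (mod 53), and since 18⁻¹ ≡ 3 (mod 53), t ≡ 8. Hence N ≡ 46 + 71·8 = 614 (mod 3763).
From N ≡ 614 (mod 3763) write N = 614 + 3763t. Substituting into N ≡ 55 (mod 227) gives 3763t ≡ 122 (mod 227), and since 131⁻¹ ≡ 26 (mod 227), t ≡ 221. Hence N ≡ 614 + 3763·221 = 832237 (mod 854201).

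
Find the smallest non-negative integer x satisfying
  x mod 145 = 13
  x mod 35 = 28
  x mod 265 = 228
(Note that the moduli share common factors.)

gcd(145, 35) = 5 and 5 | (28 − 13), so the pair is consistent; merging gives x ≡ 448 (mod 1015), where 1015 = lcm(145, 35).
gcd(1015, 265) = 5 and 5 | (228 − 448), so the pair is consistent; merging gives x ≡ 53228 (mod 53795), where 53795 = lcm(1015, 265).
The solution is unique modulo lcm(145, 35, 265) = 53795.

53228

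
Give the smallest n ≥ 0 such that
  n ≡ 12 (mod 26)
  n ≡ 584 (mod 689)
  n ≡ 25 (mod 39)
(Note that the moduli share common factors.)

3340

Combine the congruences pairwise.
gcd(26, 689) = 13 and 13 | (584 − 12), so the pair is consistent; merging gives n ≡ 584 (mod 1378), where 1378 = lcm(26, 689).
gcd(1378, 39) = 13 and 13 | (25 − 584), so the pair is consistent; merging gives n ≡ 3340 (mod 4134), where 4134 = lcm(1378, 39).
The solution is unique modulo lcm(26, 689, 39) = 4134.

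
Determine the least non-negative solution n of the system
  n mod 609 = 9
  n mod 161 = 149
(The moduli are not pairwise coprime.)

11580

gcd(609, 161) = 7 and 7 | (149 − 9), so the pair is consistent; merging gives n ≡ 11580 (mod 14007), where 14007 = lcm(609, 161).
The solution is unique modulo lcm(609, 161) = 14007.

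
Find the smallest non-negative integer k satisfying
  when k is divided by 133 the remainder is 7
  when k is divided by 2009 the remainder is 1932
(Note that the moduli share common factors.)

11977

gcd(133, 2009) = 7 and 7 | (1932 − 7), so the pair is consistent; merging gives k ≡ 11977 (mod 38171), where 38171 = lcm(133, 2009).
The solution is unique modulo lcm(133, 2009) = 38171.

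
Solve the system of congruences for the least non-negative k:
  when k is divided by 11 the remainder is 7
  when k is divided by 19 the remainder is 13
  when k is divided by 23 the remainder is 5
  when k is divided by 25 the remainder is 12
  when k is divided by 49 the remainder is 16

4677262

The moduli are pairwise coprime; N = 11·19·23·25·49 = 5888575.
N/11 = 535325; 535325 ≡ 10 (mod 11); 10·10 ≡ 1, so inverse 10.
N/19 = 309925; 309925 ≡ 16 (mod 19); 16·6 ≡ 1, so inverse 6.
N/23 = 256025; 256025 ≡ 12 (mod 23); 12·2 ≡ 1, so inverse 2.
N/25 = 235543; 235543 ≡ 18 (mod 25); 18·7 ≡ 1, so inverse 7.
N/49 = 120175; 120175 ≡ 27 (mod 49); 27·20 ≡ 1, so inverse 20.
k ≡ 7·535325·10 + 13·309925·6 + 5·256025·2 + 12·235543·7 + 16·120175·20 = 122448762.
122448762 mod 5888575 = 4677262.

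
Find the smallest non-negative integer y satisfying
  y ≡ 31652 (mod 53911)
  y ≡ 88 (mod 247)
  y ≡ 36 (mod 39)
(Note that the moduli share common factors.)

894228

gcd(53911, 247) = 13 and 13 | (88 − 31652), so the pair is consistent; merging gives y ≡ 894228 (mod 1024309), where 1024309 = lcm(53911, 247).
gcd(1024309, 39) = 13 and 13 | (36 − 894228), so the pair is consistent; merging gives y ≡ 894228 (mod 3072927), where 3072927 = lcm(1024309, 39).
The solution is unique modulo lcm(53911, 247, 39) = 3072927.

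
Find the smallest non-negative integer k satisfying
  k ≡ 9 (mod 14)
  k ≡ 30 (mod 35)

gcd(14, 35) = 7 and 7 | (30 − 9), so the pair is consistent; merging gives k ≡ 65 (mod 70), where 70 = lcm(14, 35).
The solution is unique modulo lcm(14, 35) = 70.

65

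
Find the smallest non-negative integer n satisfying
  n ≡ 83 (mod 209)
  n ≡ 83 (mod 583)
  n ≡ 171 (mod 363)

177315

gcd(209, 583) = 11 and 11 | (83 − 83), so the pair is consistent; merging gives n ≡ 83 (mod 11077), where 11077 = lcm(209, 583).
gcd(11077, 363) = 11 and 11 | (171 − 83), so the pair is consistent; merging gives n ≡ 177315 (mod 365541), where 365541 = lcm(11077, 363).
The solution is unique modulo lcm(209, 583, 363) = 365541.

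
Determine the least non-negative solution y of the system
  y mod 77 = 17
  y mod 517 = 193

gcd(77, 517) = 11 and 11 | (193 − 17), so the pair is consistent; merging gives y ≡ 710 (mod 3619), where 3619 = lcm(77, 517).
The solution is unique modulo lcm(77, 517) = 3619.

710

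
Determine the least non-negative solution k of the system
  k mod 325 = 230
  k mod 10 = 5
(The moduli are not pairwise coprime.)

555

Combine the congruences pairwise.
gcd(325, 10) = 5 and 5 | (5 − 230), so the pair is consistent; merging gives k ≡ 555 (mod 650), where 650 = lcm(325, 10).
The solution is unique modulo lcm(325, 10) = 650.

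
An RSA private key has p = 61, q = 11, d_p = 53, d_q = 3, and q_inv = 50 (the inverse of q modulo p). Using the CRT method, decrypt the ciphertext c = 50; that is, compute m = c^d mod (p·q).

172

m₁ = c^(d_p) mod p: c ≡ 50 (mod 61), and 50^53 mod 61 = 50.
m₂ = c^(d_q) mod q: c ≡ 6 (mod 11), and 6^3 mod 11 = 7.
h = q_inv·(m₁ − m₂) mod p = 50·(50 − 7) mod 61 = 15.
m = m₂ + h·q = 7 + 15·11 = 172.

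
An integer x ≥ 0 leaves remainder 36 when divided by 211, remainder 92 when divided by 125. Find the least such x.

Combine the congruences pairwise.
From x ≡ 36 (mod 211) write x = 36 + 211t. Substituting into x ≡ 92 (mod 125) gives 211t ≡ 56 (mod 125), and since 86⁻¹ ≡ 16 (mod 125), t ≡ 21. Hence x ≡ 36 + 211·21 = 4467 (mod 26375).

4467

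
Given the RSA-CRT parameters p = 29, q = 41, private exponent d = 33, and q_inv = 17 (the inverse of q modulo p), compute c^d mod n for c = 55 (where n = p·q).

d_p = d mod (p−1) = 33 mod 28 = 5; d_q = d mod (q−1) = 33.
m₁ = c^(d_p) mod p: c ≡ 26 (mod 29), and 26^5 mod 29 = 18.
m₂ = c^(d_q) mod q: c ≡ 14 (mod 41), and 14^33 mod 41 = 14.
h = q_inv·(m₁ − m₂) mod p = 17·(18 − 14) mod 29 = 10.
m = m₂ + h·q = 14 + 10·41 = 424.

424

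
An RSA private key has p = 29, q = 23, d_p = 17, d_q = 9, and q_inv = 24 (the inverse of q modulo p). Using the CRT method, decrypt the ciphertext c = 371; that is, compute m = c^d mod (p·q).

m₁ = c^(d_p) mod p: c ≡ 23 (mod 29), and 23^17 mod 29 = 16.
m₂ = c^(d_q) mod q: c ≡ 3 (mod 23), and 3^9 mod 23 = 18.
h = q_inv·(m₁ − m₂) mod p = 24·(16 − 18) mod 29 = 10.
m = m₂ + h·q = 18 + 10·23 = 248.

248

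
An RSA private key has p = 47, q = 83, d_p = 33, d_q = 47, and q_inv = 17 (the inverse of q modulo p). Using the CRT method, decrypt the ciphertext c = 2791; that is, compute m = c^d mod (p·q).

m₁ = c^(d_p) mod p: c ≡ 18 (mod 47), and 18^33 mod 47 = 24.
m₂ = c^(d_q) mod q: c ≡ 52 (mod 83), and 52^47 mod 83 = 47.
h = q_inv·(m₁ − m₂) mod p = 17·(24 − 47) mod 47 = 32.
m = m₂ + h·q = 47 + 32·83 = 2703.

2703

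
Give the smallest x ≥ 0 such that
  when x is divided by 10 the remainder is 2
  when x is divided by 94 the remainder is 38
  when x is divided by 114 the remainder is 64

20812

Combine the congruences pairwise.
gcd(10, 94) = 2 and 2 | (38 − 2), so the pair is consistent; merging gives x ≡ 132 (mod 470), where 470 = lcm(10, 94).
gcd(470, 114) = 2 and 2 | (64 − 132), so the pair is consistent; merging gives x ≡ 20812 (mod 26790), where 26790 = lcm(470, 114).
The solution is unique modulo lcm(10, 94, 114) = 26790.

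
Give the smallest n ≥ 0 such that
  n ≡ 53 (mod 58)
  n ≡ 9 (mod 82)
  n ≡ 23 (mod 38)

40189

Combine the congruences pairwise.
gcd(58, 82) = 2 and 2 | (9 − 53), so the pair is consistent; merging gives n ≡ 2141 (mod 2378), where 2378 = lcm(58, 82).
gcd(2378, 38) = 2 and 2 | (23 − 2141), so the pair is consistent; merging gives n ≡ 40189 (mod 45182), where 45182 = lcm(2378, 38).
The solution is unique modulo lcm(58, 82, 38) = 45182.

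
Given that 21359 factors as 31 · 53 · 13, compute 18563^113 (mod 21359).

21085

Mod 31: 18563 ≡ 25; by Fermat, exponent reduces to 113 mod 30 = 23; 25^23 ≡ 5 (mod 31).
Mod 53: 18563 ≡ 13; by Fermat, exponent reduces to 113 mod 52 = 9; 13^9 ≡ 44 (mod 53).
Mod 13: 18563 ≡ 12; by Fermat, exponent reduces to 113 mod 12 = 5; 12^5 ≡ 12 (mod 13).
Combine by CRT: x ≡ 5 (mod 31), x ≡ 44 (mod 53), x ≡ 12 (mod 13) ⇒ x ≡ 21085 (mod 21359).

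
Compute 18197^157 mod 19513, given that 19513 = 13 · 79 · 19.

Mod 13: 18197 ≡ 10; by Fermat, exponent reduces to 157 mod 12 = 1; 10^1 ≡ 10 (mod 13).
Mod 79: 18197 ≡ 27; by Fermat, exponent reduces to 157 mod 78 = 1; 27^1 ≡ 27 (mod 79).
Mod 19: 18197 ≡ 14; by Fermat, exponent reduces to 157 mod 18 = 13; 14^13 ≡ 2 (mod 19).
Combine by CRT: x ≡ 10 (mod 13), x ≡ 27 (mod 79), x ≡ 2 (mod 19) ⇒ x ≡ 5873 (mod 19513).

5873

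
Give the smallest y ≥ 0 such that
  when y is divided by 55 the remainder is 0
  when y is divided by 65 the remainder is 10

gcd(55, 65) = 5 and 5 | (10 − 0), so the pair is consistent; merging gives y ≡ 660 (mod 715), where 715 = lcm(55, 65).
The solution is unique modulo lcm(55, 65) = 715.

660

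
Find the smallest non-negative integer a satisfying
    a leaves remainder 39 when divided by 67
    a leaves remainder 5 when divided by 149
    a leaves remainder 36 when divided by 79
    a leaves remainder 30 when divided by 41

24963167

The moduli are pairwise coprime; N = 67·149·79·41 = 32334937.
N/67 = 482611; 482611 ≡ 10 (mod 67); 10·47 ≡ 1, so inverse 47.
N/149 = 217013; 217013 ≡ 69 (mod 149); 69·54 ≡ 1, so inverse 54.
N/79 = 409303; 409303 ≡ 4 (mod 79); 4·20 ≡ 1, so inverse 20.
N/41 = 788657; 788657 ≡ 22 (mod 41); 22·28 ≡ 1, so inverse 28.
a ≡ 39·482611·47 + 5·217013·54 + 36·409303·20 + 30·788657·28 = 1900389513.
1900389513 mod 32334937 = 24963167.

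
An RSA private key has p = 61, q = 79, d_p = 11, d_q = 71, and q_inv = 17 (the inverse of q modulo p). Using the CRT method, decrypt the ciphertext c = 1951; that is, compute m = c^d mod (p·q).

m₁ = c^(d_p) mod p: c ≡ 60 (mod 61), and 60^11 mod 61 = 60.
m₂ = c^(d_q) mod q: c ≡ 55 (mod 79), and 55^71 mod 79 = 23.
h = q_inv·(m₁ − m₂) mod p = 17·(60 − 23) mod 61 = 19.
m = m₂ + h·q = 23 + 19·79 = 1524.

1524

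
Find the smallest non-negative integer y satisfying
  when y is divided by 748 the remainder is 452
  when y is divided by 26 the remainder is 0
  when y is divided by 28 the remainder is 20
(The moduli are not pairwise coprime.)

14664

Combine the congruences pairwise.
gcd(748, 26) = 2 and 2 | (0 − 452), so the pair is consistent; merging gives y ≡ 4940 (mod 9724), where 9724 = lcm(748, 26).
gcd(9724, 28) = 4 and 4 | (20 − 4940), so the pair is consistent; merging gives y ≡ 14664 (mod 68068), where 68068 = lcm(9724, 28).
The solution is unique modulo lcm(748, 26, 28) = 68068.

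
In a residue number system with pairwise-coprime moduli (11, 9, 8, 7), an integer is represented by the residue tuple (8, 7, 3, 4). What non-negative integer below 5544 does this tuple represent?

2923

From x ≡ 8 (mod 11) write x = 8 + 11t. Substituting into x ≡ 7 (mod 9) gives 11t ≡ 8 (mod 9), and since 2⁻¹ ≡ 5 (mod 9), t ≡ 4. Hence x ≡ 8 + 11·4 = 52 (mod 99).
From x ≡ 52 (mod 99) write x = 52 + 99t. Substituting into x ≡ 3 (mod 8) gives 99t ≡ 7 (mod 8), and since 3⁻¹ ≡ 3 (mod 8), t ≡ 5. Hence x ≡ 52 + 99·5 = 547 (mod 792).
From x ≡ 547 (mod 792) write x = 547 + 792t. Substituting into x ≡ 4 (mod 7) gives 792t ≡ 3 (mod 7), and since 1⁻¹ ≡ 1 (mod 7), t ≡ 3. Hence x ≡ 547 + 792·3 = 2923 (mod 5544).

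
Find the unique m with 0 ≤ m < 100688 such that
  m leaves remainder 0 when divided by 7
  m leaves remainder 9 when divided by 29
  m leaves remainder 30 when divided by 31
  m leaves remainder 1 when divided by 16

The moduli are pairwise coprime; N = 7·29·31·16 = 100688.
N/7 = 14384; 14384 ≡ 6 (mod 7); 6·6 ≡ 1, so inverse 6.
N/29 = 3472; 3472 ≡ 21 (mod 29); 21·18 ≡ 1, so inverse 18.
N/31 = 3248; 3248 ≡ 24 (mod 31); 24·22 ≡ 1, so inverse 22.
N/16 = 6293; 6293 ≡ 5 (mod 16); 5·13 ≡ 1, so inverse 13.
m ≡ 0·14384·6 + 9·3472·18 + 30·3248·22 + 1·6293·13 = 2787953.
2787953 mod 100688 = 69377.

69377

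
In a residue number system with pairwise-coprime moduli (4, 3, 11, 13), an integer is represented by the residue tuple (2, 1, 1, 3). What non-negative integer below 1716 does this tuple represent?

The moduli are pairwise coprime; N = 4·3·11·13 = 1716.
N/4 = 429; 429 ≡ 1 (mod 4), inverse 1.
N/3 = 572; 572 ≡ 2 (mod 3); 2·2 ≡ 1, so inverse 2.
N/11 = 156; 156 ≡ 2 (mod 11); 2·6 ≡ 1, so inverse 6.
N/13 = 132; 132 ≡ 2 (mod 13); 2·7 ≡ 1, so inverse 7.
x ≡ 2·429·1 + 1·572·2 + 1·156·6 + 3·132·7 = 5710.
5710 mod 1716 = 562.

562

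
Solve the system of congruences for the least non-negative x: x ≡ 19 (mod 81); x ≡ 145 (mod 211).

2044

From x ≡ 19 (mod 81) write x = 19 + 81t. Substituting into x ≡ 145 (mod 211) gives 81t ≡ 126 (mod 211), and since 81⁻¹ ≡ 99 (mod 211), t ≡ 25. Hence x ≡ 19 + 81·25 = 2044 (mod 17091).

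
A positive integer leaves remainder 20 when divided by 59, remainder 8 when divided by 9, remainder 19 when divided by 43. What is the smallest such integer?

From m ≡ 20 (mod 59) write m = 20 + 59t. Substituting into m ≡ 8 (mod 9) gives 59t ≡ 6 (mod 9), and since 5⁻¹ ≡ 2 (mod 9), t ≡ 3. Hence m ≡ 20 + 59·3 = 197 (mod 531).
From m ≡ 197 (mod 531) write m = 197 + 531t. Substituting into m ≡ 19 (mod 43) gives 531t ≡ 37 (mod 43), and since 15⁻¹ ≡ 23 (mod 43), t ≡ 34. Hence m ≡ 197 + 531·34 = 18251 (mod 22833).

18251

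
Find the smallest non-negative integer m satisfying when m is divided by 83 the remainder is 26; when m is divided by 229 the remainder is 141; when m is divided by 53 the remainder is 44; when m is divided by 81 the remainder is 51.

The moduli are pairwise coprime; N = 83·229·53·81 = 81597051.
N/83 = 983097; 983097 ≡ 45 (mod 83); 45·24 ≡ 1, so inverse 24.
N/229 = 356319; 356319 ≡ 224 (mod 229); 224·183 ≡ 1, so inverse 183.
N/53 = 1539567; 1539567 ≡ 23 (mod 53); 23·30 ≡ 1, so inverse 30.
N/81 = 1007371; 1007371 ≡ 55 (mod 81); 55·28 ≡ 1, so inverse 28.
m ≡ 26·983097·24 + 141·356319·183 + 44·1539567·30 + 51·1007371·28 = 13278305913.
13278305913 mod 81597051 = 59583651.

59583651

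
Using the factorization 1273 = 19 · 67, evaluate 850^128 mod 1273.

Mod 19: 850 ≡ 14; by Fermat, exponent reduces to 128 mod 18 = 2; 14^2 ≡ 6 (mod 19).
Mod 67: 850 ≡ 46; by Fermat, exponent reduces to 128 mod 66 = 62; 46^62 ≡ 10 (mod 67).
Combine by CRT: x ≡ 6 (mod 19), x ≡ 10 (mod 67) ⇒ x ≡ 747 (mod 1273).

747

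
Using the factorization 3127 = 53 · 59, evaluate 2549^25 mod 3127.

Mod 53: 2549 ≡ 5; 5^25 ≡ 21 (mod 53).
Mod 59: 2549 ≡ 12; 12^25 ≡ 35 (mod 59).
Combine by CRT: x ≡ 21 (mod 53), x ≡ 35 (mod 59) ⇒ x ≡ 1982 (mod 3127).

1982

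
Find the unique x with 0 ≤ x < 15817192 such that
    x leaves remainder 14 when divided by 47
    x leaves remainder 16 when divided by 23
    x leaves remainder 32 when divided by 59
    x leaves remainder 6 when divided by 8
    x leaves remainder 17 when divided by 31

The moduli are pairwise coprime; N = 47·23·59·8·31 = 15817192.
N/47 = 336536; 336536 ≡ 16 (mod 47); 16·3 ≡ 1, so inverse 3.
N/23 = 687704; 687704 ≡ 4 (mod 23); 4·6 ≡ 1, so inverse 6.
N/59 = 268088; 268088 ≡ 51 (mod 59); 51·22 ≡ 1, so inverse 22.
N/8 = 1977149; 1977149 ≡ 5 (mod 8); 5·5 ≡ 1, so inverse 5.
N/31 = 510232; 510232 ≡ 3 (mod 31); 3·21 ≡ 1, so inverse 21.
x ≡ 14·336536·3 + 16·687704·6 + 32·268088·22 + 6·1977149·5 + 17·510232·21 = 510355342.
510355342 mod 15817192 = 4205198.

4205198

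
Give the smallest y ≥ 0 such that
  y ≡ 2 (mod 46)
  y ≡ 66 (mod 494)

6488

gcd(46, 494) = 2 and 2 | (66 − 2), so the pair is consistent; merging gives y ≡ 6488 (mod 11362), where 11362 = lcm(46, 494).
The solution is unique modulo lcm(46, 494) = 11362.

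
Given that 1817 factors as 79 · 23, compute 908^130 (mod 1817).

Mod 79: 908 ≡ 39; by Fermat, exponent reduces to 130 mod 78 = 52; 39^52 ≡ 23 (mod 79).
Mod 23: 908 ≡ 11; by Fermat, exponent reduces to 130 mod 22 = 20; 11^20 ≡ 4 (mod 23).
Combine by CRT: x ≡ 23 (mod 79), x ≡ 4 (mod 23) ⇒ x ≡ 418 (mod 1817).

418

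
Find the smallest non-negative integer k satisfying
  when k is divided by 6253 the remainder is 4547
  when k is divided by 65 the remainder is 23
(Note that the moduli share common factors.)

17053

gcd(6253, 65) = 13 and 13 | (23 − 4547), so the pair is consistent; merging gives k ≡ 17053 (mod 31265), where 31265 = lcm(6253, 65).
The solution is unique modulo lcm(6253, 65) = 31265.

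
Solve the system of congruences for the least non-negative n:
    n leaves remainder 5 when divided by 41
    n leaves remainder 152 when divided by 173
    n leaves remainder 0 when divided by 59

200659

The moduli are pairwise coprime; M = 41·173·59 = 418487.
M/41 = 10207; 10207 ≡ 39 (mod 41); 39·20 ≡ 1, so inverse 20.
M/173 = 2419; 2419 ≡ 170 (mod 173); 170·115 ≡ 1, so inverse 115.
M/59 = 7093; 7093 ≡ 13 (mod 59); 13·50 ≡ 1, so inverse 50.
n ≡ 5·10207·20 + 152·2419·115 + 0·7093·50 = 43304820.
43304820 mod 418487 = 200659.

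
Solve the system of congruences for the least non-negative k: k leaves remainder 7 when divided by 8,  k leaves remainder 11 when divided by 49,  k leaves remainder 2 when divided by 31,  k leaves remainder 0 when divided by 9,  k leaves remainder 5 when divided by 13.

1086831

From k ≡ 7 (mod 8) write k = 7 + 8t. Substituting into k ≡ 11 (mod 49) gives 8t ≡ 4 (mod 49), and since 8⁻¹ ≡ 43 (mod 49), t ≡ 25. Hence k ≡ 7 + 8·25 = 207 (mod 392).
From k ≡ 207 (mod 392) write k = 207 + 392t. Substituting into k ≡ 2 (mod 31) gives 392t ≡ 12 (mod 31), and since 20⁻¹ ≡ 14 (mod 31), t ≡ 13. Hence k ≡ 207 + 392·13 = 5303 (mod 12152).
From k ≡ 5303 (mod 12152) write k = 5303 + 12152t. Substituting into k ≡ 0 (mod 9) gives 12152t ≡ 7 (mod 9), and since 2⁻¹ ≡ 5 (mod 9), t ≡ 8. Hence k ≡ 5303 + 12152·8 = 102519 (mod 109368).
From k ≡ 102519 (mod 109368) write k = 102519 + 109368t. Substituting into k ≡ 5 (mod 13) gives 109368t ≡ 4 (mod 13), and since 12⁻¹ ≡ 12 (mod 13), t ≡ 9. Hence k ≡ 102519 + 109368·9 = 1086831 (mod 1421784).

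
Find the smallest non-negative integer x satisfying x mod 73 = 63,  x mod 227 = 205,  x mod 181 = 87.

306882

The moduli are pairwise coprime; N = 73·227·181 = 2999351.
N/73 = 41087; 41087 ≡ 61 (mod 73); 61·6 ≡ 1, so inverse 6.
N/227 = 13213; 13213 ≡ 47 (mod 227); 47·29 ≡ 1, so inverse 29.
N/181 = 16571; 16571 ≡ 100 (mod 181); 100·143 ≡ 1, so inverse 143.
x ≡ 63·41087·6 + 205·13213·29 + 87·16571·143 = 300241982.
300241982 mod 2999351 = 306882.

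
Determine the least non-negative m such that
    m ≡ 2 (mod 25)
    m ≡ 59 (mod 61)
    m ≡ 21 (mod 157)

13052

The moduli are pairwise coprime; N = 25·61·157 = 239425.
N/25 = 9577; 9577 ≡ 2 (mod 25); 2·13 ≡ 1, so inverse 13.
N/61 = 3925; 3925 ≡ 21 (mod 61); 21·32 ≡ 1, so inverse 32.
N/157 = 1525; 1525 ≡ 112 (mod 157); 112·150 ≡ 1, so inverse 150.
m ≡ 2·9577·13 + 59·3925·32 + 21·1525·150 = 12463152.
12463152 mod 239425 = 13052.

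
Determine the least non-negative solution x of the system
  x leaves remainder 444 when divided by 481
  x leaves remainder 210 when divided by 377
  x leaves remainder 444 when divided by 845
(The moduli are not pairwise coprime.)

gcd(481, 377) = 13 and 13 | (210 − 444), so the pair is consistent; merging gives x ≡ 2849 (mod 13949), where 13949 = lcm(481, 377).
gcd(13949, 845) = 13 and 13 | (444 − 2849), so the pair is consistent; merging gives x ≡ 281829 (mod 906685), where 906685 = lcm(13949, 845).
The solution is unique modulo lcm(481, 377, 845) = 906685.

281829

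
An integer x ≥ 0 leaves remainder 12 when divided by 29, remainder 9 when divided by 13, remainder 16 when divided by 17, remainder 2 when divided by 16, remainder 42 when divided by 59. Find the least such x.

The moduli are pairwise coprime; N = 29·13·17·16·59 = 6050096.
N/29 = 208624; 208624 ≡ 27 (mod 29); 27·14 ≡ 1, so inverse 14.
N/13 = 465392; 465392 ≡ 5 (mod 13); 5·8 ≡ 1, so inverse 8.
N/17 = 355888; 355888 ≡ 10 (mod 17); 10·12 ≡ 1, so inverse 12.
N/16 = 378131; 378131 ≡ 3 (mod 16); 3·11 ≡ 1, so inverse 11.
N/59 = 102544; 102544 ≡ 2 (mod 59); 2·30 ≡ 1, so inverse 30.
x ≡ 12·208624·14 + 9·465392·8 + 16·355888·12 + 2·378131·11 + 42·102544·30 = 274411874.
274411874 mod 6050096 = 2157554.

2157554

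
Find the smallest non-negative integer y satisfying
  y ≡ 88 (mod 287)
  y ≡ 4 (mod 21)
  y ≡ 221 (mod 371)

43999

Combine the congruences pairwise.
gcd(287, 21) = 7 and 7 | (4 − 88), so the pair is consistent; merging gives y ≡ 88 (mod 861), where 861 = lcm(287, 21).
gcd(861, 371) = 7 and 7 | (221 − 88), so the pair is consistent; merging gives y ≡ 43999 (mod 45633), where 45633 = lcm(861, 371).
The solution is unique modulo lcm(287, 21, 371) = 45633.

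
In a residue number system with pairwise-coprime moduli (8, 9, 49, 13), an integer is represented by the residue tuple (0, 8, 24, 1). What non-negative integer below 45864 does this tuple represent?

From x ≡ 0 (mod 8) write x = 0 + 8t. Substituting into x ≡ 8 (mod 9) gives 8t ≡ 8 (mod 9), and since 8⁻¹ ≡ 8 (mod 9), t ≡ 1. Hence x ≡ 0 + 8·1 = 8 (mod 72).
From x ≡ 8 (mod 72) write x = 8 + 72t. Substituting into x ≡ 24 (mod 49) gives 72t ≡ 16 (mod 49), and since 23⁻¹ ≡ 32 (mod 49), t ≡ 22. Hence x ≡ 8 + 72·22 = 1592 (mod 3528).
From x ≡ 1592 (mod 3528) write x = 1592 + 3528t. Substituting into x ≡ 1 (mod 13) gives 3528t ≡ 8 (mod 13), and since 5⁻¹ ≡ 8 (mod 13), t ≡ 12. Hence x ≡ 1592 + 3528·12 = 43928 (mod 45864).

43928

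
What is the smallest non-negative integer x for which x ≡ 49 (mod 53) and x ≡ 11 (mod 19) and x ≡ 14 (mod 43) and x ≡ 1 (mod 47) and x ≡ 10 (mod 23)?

Combine the congruences pairwise.
From x ≡ 49 (mod 53) write x = 49 + 53t. Substituting into x ≡ 11 (mod 19) gives 53t ≡ 0 (mod 19), and since 15⁻¹ ≡ 14 (mod 19), t ≡ 0. Hence x ≡ 49 + 53·0 = 49 (mod 1007).
From x ≡ 49 (mod 1007) write x = 49 + 1007t. Substituting into x ≡ 14 (mod 43) gives 1007t ≡ 8 (mod 43), and since 18⁻¹ ≡ 12 (mod 43), t ≡ 10. Hence x ≡ 49 + 1007·10 = 10119 (mod 43301).
From x ≡ 10119 (mod 43301) write x = 10119 + 43301t. Substituting into x ≡ 1 (mod 47) gives 43301t ≡ 34 (mod 47), and since 14⁻¹ ≡ 37 (mod 47), t ≡ 36. Hence x ≡ 10119 + 43301·36 = 1568955 (mod 2035147).
From x ≡ 1568955 (mod 2035147) write x = 1568955 + 2035147t. Substituting into x ≡ 10 (mod 23) gives 2035147t ≡ 0 (mod 23), and since 15⁻¹ ≡ 20 (mod 23), t ≡ 0. Hence x ≡ 1568955 + 2035147·0 = 1568955 (mod 46808381).

1568955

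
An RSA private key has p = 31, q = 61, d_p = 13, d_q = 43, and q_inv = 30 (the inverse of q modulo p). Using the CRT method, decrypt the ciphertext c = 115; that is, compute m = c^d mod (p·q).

726

m₁ = c^(d_p) mod p: c ≡ 22 (mod 31), and 22^13 mod 31 = 13.
m₂ = c^(d_q) mod q: c ≡ 54 (mod 61), and 54^43 mod 61 = 55.
h = q_inv·(m₁ − m₂) mod p = 30·(13 − 55) mod 31 = 11.
m = m₂ + h·q = 55 + 11·61 = 726.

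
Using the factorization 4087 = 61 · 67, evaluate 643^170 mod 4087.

Mod 61: 643 ≡ 33; by Fermat, exponent reduces to 170 mod 60 = 50; 33^50 ≡ 60 (mod 61).
Mod 67: 643 ≡ 40; by Fermat, exponent reduces to 170 mod 66 = 38; 40^38 ≡ 14 (mod 67).
Combine by CRT: x ≡ 60 (mod 61), x ≡ 14 (mod 67) ⇒ x ≡ 1890 (mod 4087).

1890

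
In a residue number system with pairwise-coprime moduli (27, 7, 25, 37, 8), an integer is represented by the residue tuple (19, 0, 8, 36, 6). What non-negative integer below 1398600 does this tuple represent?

914158

The moduli are pairwise coprime; N = 27·7·25·37·8 = 1398600.
N/27 = 51800; 51800 ≡ 14 (mod 27); 14·2 ≡ 1, so inverse 2.
N/7 = 199800; 199800 ≡ 6 (mod 7); 6·6 ≡ 1, so inverse 6.
N/25 = 55944; 55944 ≡ 19 (mod 25); 19·4 ≡ 1, so inverse 4.
N/37 = 37800; 37800 ≡ 23 (mod 37); 23·29 ≡ 1, so inverse 29.
N/8 = 174825; 174825 ≡ 1 (mod 8), inverse 1.
x ≡ 19·51800·2 + 0·199800·6 + 8·55944·4 + 36·37800·29 + 6·174825·1 = 44270758.
44270758 mod 1398600 = 914158.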